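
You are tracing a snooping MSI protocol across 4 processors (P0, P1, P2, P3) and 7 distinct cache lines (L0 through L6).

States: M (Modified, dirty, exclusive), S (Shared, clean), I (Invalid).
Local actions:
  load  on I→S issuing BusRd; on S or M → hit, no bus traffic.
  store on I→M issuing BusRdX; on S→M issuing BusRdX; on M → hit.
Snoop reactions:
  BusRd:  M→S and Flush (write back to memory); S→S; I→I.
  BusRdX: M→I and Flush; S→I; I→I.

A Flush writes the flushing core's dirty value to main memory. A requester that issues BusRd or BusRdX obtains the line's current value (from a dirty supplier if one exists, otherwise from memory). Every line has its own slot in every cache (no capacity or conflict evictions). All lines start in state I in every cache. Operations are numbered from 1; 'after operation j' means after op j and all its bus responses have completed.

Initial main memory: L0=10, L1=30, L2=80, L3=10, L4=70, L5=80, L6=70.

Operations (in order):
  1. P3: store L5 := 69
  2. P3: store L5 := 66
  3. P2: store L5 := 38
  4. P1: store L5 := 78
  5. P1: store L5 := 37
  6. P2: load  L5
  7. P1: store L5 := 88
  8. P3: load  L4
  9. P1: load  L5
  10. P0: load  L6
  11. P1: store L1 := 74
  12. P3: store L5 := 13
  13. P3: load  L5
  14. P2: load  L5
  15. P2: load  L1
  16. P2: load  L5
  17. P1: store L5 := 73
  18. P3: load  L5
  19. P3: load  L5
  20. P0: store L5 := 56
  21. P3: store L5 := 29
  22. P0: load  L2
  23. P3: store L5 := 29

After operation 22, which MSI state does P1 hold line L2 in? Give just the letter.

state = I

1. P3: store L5 := 69  bus=[BusRdX]  L5: P0=I P1=I P2=I P3=M  mem[L5]=80
2. P3: store L5 := 66  bus=[-]  L5: P0=I P1=I P2=I P3=M  mem[L5]=80
3. P2: store L5 := 38  bus=[BusRdX,Flush]  L5: P0=I P1=I P2=M P3=I  mem[L5]=66
4. P1: store L5 := 78  bus=[BusRdX,Flush]  L5: P0=I P1=M P2=I P3=I  mem[L5]=38
5. P1: store L5 := 37  bus=[-]  L5: P0=I P1=M P2=I P3=I  mem[L5]=38
6. P2: load  L5  bus=[BusRd,Flush]  L5: P0=I P1=S P2=S P3=I  mem[L5]=37
7. P1: store L5 := 88  bus=[BusRdX]  L5: P0=I P1=M P2=I P3=I  mem[L5]=37
8. P3: load  L4  bus=[BusRd]  L4: P0=I P1=I P2=I P3=S  mem[L4]=70
9. P1: load  L5  bus=[-]  L5: P0=I P1=M P2=I P3=I  mem[L5]=37
10. P0: load  L6  bus=[BusRd]  L6: P0=S P1=I P2=I P3=I  mem[L6]=70
11. P1: store L1 := 74  bus=[BusRdX]  L1: P0=I P1=M P2=I P3=I  mem[L1]=30
12. P3: store L5 := 13  bus=[BusRdX,Flush]  L5: P0=I P1=I P2=I P3=M  mem[L5]=88
13. P3: load  L5  bus=[-]  L5: P0=I P1=I P2=I P3=M  mem[L5]=88
14. P2: load  L5  bus=[BusRd,Flush]  L5: P0=I P1=I P2=S P3=S  mem[L5]=13
15. P2: load  L1  bus=[BusRd,Flush]  L1: P0=I P1=S P2=S P3=I  mem[L1]=74
16. P2: load  L5  bus=[-]  L5: P0=I P1=I P2=S P3=S  mem[L5]=13
17. P1: store L5 := 73  bus=[BusRdX]  L5: P0=I P1=M P2=I P3=I  mem[L5]=13
18. P3: load  L5  bus=[BusRd,Flush]  L5: P0=I P1=S P2=I P3=S  mem[L5]=73
19. P3: load  L5  bus=[-]  L5: P0=I P1=S P2=I P3=S  mem[L5]=73
20. P0: store L5 := 56  bus=[BusRdX]  L5: P0=M P1=I P2=I P3=I  mem[L5]=73
21. P3: store L5 := 29  bus=[BusRdX,Flush]  L5: P0=I P1=I P2=I P3=M  mem[L5]=56
22. P0: load  L2  bus=[BusRd]  L2: P0=S P1=I P2=I P3=I  mem[L2]=80
23. P3: store L5 := 29  bus=[-]  L5: P0=I P1=I P2=I P3=M  mem[L5]=56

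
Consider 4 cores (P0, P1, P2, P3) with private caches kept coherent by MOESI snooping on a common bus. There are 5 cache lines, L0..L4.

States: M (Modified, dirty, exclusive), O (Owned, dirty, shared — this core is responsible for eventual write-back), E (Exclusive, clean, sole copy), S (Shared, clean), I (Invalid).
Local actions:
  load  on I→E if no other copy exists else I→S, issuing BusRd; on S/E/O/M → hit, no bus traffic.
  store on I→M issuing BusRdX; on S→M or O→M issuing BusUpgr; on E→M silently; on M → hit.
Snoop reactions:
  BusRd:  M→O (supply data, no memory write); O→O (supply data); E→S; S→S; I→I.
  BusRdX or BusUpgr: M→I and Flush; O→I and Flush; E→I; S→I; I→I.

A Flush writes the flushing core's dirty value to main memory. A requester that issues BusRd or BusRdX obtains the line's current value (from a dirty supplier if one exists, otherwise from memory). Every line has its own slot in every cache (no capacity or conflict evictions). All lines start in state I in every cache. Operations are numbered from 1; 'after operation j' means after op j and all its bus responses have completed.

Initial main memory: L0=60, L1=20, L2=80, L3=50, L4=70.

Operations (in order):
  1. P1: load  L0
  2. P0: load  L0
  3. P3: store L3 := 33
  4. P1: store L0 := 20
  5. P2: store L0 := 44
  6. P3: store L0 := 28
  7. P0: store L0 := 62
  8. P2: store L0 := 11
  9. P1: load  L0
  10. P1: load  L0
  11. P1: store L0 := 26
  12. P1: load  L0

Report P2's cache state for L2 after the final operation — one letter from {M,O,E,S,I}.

[1] P1: load  L0 | P0:I, P1:E(60), P2:I, P3:I | bus: BusRd
[2] P0: load  L0 | P0:S(60), P1:S(60), P2:I, P3:I | bus: BusRd
[3] P3: store L3 := 33 | P0:I, P1:I, P2:I, P3:M(33) | bus: BusRdX
[4] P1: store L0 := 20 | P0:I, P1:M(20), P2:I, P3:I | bus: BusUpgr
[5] P2: store L0 := 44 | P0:I, P1:I, P2:M(44), P3:I | bus: BusRdX,Flush
[6] P3: store L0 := 28 | P0:I, P1:I, P2:I, P3:M(28) | bus: BusRdX,Flush
[7] P0: store L0 := 62 | P0:M(62), P1:I, P2:I, P3:I | bus: BusRdX,Flush
[8] P2: store L0 := 11 | P0:I, P1:I, P2:M(11), P3:I | bus: BusRdX,Flush
[9] P1: load  L0 | P0:I, P1:S(11), P2:O(11), P3:I | bus: BusRd
[10] P1: load  L0 | P0:I, P1:S(11), P2:O(11), P3:I | bus: none
[11] P1: store L0 := 26 | P0:I, P1:M(26), P2:I, P3:I | bus: BusUpgr,Flush
[12] P1: load  L0 | P0:I, P1:M(26), P2:I, P3:I | bus: none

state = I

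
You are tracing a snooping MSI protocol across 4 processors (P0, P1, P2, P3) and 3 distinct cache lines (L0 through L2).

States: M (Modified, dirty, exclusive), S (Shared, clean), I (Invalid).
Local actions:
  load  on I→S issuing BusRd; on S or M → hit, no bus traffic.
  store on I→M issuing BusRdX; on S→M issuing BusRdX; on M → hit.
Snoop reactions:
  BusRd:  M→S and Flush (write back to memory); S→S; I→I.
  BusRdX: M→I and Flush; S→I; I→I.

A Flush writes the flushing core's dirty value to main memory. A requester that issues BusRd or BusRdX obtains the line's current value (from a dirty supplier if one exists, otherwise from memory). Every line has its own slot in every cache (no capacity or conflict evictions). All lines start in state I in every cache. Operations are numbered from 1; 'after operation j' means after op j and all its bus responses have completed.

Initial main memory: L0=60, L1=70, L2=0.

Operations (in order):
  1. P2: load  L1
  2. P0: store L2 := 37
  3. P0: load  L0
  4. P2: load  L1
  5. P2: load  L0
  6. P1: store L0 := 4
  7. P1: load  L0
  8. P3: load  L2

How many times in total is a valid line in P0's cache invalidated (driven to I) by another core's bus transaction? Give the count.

invalidations = 1

[1] P2: load  L1 | P0:I, P1:I, P2:S(70), P3:I | bus: BusRd
[2] P0: store L2 := 37 | P0:M(37), P1:I, P2:I, P3:I | bus: BusRdX
[3] P0: load  L0 | P0:S(60), P1:I, P2:I, P3:I | bus: BusRd
[4] P2: load  L1 | P0:I, P1:I, P2:S(70), P3:I | bus: none
[5] P2: load  L0 | P0:S(60), P1:I, P2:S(60), P3:I | bus: BusRd
[6] P1: store L0 := 4 | P0:I, P1:M(4), P2:I, P3:I | bus: BusRdX
[7] P1: load  L0 | P0:I, P1:M(4), P2:I, P3:I | bus: none
[8] P3: load  L2 | P0:S(37), P1:I, P2:I, P3:S(37) | bus: BusRd,Flush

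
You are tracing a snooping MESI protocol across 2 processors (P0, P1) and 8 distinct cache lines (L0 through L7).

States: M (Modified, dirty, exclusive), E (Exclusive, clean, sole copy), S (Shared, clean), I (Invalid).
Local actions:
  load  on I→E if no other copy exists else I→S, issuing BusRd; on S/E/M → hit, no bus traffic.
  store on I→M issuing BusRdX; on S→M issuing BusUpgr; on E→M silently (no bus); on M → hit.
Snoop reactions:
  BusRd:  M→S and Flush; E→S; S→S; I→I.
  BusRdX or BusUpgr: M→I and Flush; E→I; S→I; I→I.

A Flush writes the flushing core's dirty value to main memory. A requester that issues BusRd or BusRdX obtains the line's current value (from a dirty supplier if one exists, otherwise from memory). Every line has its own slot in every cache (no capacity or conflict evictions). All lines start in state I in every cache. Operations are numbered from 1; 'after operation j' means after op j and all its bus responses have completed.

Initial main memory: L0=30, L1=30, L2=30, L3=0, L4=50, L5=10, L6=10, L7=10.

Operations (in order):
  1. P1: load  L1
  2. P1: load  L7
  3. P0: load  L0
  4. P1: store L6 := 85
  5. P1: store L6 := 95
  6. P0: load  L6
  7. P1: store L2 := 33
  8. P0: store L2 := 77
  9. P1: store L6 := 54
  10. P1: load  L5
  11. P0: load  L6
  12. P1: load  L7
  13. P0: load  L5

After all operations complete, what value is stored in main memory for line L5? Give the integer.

memory[L5] = 10

[1] P1: load  L1 | P0:I, P1:E(30) | bus: BusRd
[2] P1: load  L7 | P0:I, P1:E(10) | bus: BusRd
[3] P0: load  L0 | P0:E(30), P1:I | bus: BusRd
[4] P1: store L6 := 85 | P0:I, P1:M(85) | bus: BusRdX
[5] P1: store L6 := 95 | P0:I, P1:M(95) | bus: none
[6] P0: load  L6 | P0:S(95), P1:S(95) | bus: BusRd,Flush
[7] P1: store L2 := 33 | P0:I, P1:M(33) | bus: BusRdX
[8] P0: store L2 := 77 | P0:M(77), P1:I | bus: BusRdX,Flush
[9] P1: store L6 := 54 | P0:I, P1:M(54) | bus: BusUpgr
[10] P1: load  L5 | P0:I, P1:E(10) | bus: BusRd
[11] P0: load  L6 | P0:S(54), P1:S(54) | bus: BusRd,Flush
[12] P1: load  L7 | P0:I, P1:E(10) | bus: none
[13] P0: load  L5 | P0:S(10), P1:S(10) | bus: BusRd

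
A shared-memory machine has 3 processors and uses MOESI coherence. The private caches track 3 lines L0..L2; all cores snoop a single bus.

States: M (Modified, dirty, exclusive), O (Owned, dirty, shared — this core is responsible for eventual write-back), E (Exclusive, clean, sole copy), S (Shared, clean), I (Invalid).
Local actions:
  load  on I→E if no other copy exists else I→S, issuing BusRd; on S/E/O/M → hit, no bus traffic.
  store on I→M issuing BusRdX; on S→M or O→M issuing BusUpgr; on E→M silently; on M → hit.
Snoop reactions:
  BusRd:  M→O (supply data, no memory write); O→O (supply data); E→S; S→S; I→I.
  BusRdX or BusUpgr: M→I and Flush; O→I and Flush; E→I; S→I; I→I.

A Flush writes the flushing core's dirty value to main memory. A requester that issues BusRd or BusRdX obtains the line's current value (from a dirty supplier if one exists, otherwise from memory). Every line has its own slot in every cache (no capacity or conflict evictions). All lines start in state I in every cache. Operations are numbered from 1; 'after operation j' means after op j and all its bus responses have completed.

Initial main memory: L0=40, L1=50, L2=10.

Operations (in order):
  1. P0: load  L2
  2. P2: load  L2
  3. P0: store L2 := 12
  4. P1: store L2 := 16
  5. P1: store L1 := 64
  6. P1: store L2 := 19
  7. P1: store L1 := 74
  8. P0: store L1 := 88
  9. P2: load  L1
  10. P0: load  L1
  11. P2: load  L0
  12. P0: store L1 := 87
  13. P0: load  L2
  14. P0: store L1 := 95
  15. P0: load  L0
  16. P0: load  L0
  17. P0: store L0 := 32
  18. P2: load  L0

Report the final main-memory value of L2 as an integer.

1. P0: load  L2  bus=[BusRd]  L2: P0=E P1=I P2=I  mem[L2]=10
2. P2: load  L2  bus=[BusRd]  L2: P0=S P1=I P2=S  mem[L2]=10
3. P0: store L2 := 12  bus=[BusUpgr]  L2: P0=M P1=I P2=I  mem[L2]=10
4. P1: store L2 := 16  bus=[BusRdX,Flush]  L2: P0=I P1=M P2=I  mem[L2]=12
5. P1: store L1 := 64  bus=[BusRdX]  L1: P0=I P1=M P2=I  mem[L1]=50
6. P1: store L2 := 19  bus=[-]  L2: P0=I P1=M P2=I  mem[L2]=12
7. P1: store L1 := 74  bus=[-]  L1: P0=I P1=M P2=I  mem[L1]=50
8. P0: store L1 := 88  bus=[BusRdX,Flush]  L1: P0=M P1=I P2=I  mem[L1]=74
9. P2: load  L1  bus=[BusRd]  L1: P0=O P1=I P2=S  mem[L1]=74
10. P0: load  L1  bus=[-]  L1: P0=O P1=I P2=S  mem[L1]=74
11. P2: load  L0  bus=[BusRd]  L0: P0=I P1=I P2=E  mem[L0]=40
12. P0: store L1 := 87  bus=[BusUpgr]  L1: P0=M P1=I P2=I  mem[L1]=74
13. P0: load  L2  bus=[BusRd]  L2: P0=S P1=O P2=I  mem[L2]=12
14. P0: store L1 := 95  bus=[-]  L1: P0=M P1=I P2=I  mem[L1]=74
15. P0: load  L0  bus=[BusRd]  L0: P0=S P1=I P2=S  mem[L0]=40
16. P0: load  L0  bus=[-]  L0: P0=S P1=I P2=S  mem[L0]=40
17. P0: store L0 := 32  bus=[BusUpgr]  L0: P0=M P1=I P2=I  mem[L0]=40
18. P2: load  L0  bus=[BusRd]  L0: P0=O P1=I P2=S  mem[L0]=40

memory[L2] = 12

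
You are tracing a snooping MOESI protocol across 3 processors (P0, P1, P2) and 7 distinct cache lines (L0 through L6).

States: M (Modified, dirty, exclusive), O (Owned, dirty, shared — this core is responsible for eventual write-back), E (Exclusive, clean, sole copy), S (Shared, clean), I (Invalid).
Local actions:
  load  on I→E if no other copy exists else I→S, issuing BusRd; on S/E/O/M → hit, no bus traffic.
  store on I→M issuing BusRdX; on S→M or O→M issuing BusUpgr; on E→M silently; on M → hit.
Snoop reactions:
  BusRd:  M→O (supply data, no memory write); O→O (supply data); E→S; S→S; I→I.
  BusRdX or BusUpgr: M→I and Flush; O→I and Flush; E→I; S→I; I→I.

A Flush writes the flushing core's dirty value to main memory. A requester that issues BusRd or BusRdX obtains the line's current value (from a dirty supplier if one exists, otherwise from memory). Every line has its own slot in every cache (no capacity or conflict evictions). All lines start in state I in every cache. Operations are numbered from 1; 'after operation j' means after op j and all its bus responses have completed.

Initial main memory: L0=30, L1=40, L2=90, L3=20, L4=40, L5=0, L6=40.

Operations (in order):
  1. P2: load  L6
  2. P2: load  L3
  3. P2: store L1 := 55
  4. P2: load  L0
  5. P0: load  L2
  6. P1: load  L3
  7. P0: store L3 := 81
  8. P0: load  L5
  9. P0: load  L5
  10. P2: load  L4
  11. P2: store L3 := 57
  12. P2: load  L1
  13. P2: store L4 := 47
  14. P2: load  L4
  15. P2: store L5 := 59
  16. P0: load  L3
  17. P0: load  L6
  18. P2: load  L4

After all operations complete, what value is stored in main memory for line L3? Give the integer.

1. P2: load  L6  bus=[BusRd]  L6: P0=I P1=I P2=E  mem[L6]=40
2. P2: load  L3  bus=[BusRd]  L3: P0=I P1=I P2=E  mem[L3]=20
3. P2: store L1 := 55  bus=[BusRdX]  L1: P0=I P1=I P2=M  mem[L1]=40
4. P2: load  L0  bus=[BusRd]  L0: P0=I P1=I P2=E  mem[L0]=30
5. P0: load  L2  bus=[BusRd]  L2: P0=E P1=I P2=I  mem[L2]=90
6. P1: load  L3  bus=[BusRd]  L3: P0=I P1=S P2=S  mem[L3]=20
7. P0: store L3 := 81  bus=[BusRdX]  L3: P0=M P1=I P2=I  mem[L3]=20
8. P0: load  L5  bus=[BusRd]  L5: P0=E P1=I P2=I  mem[L5]=0
9. P0: load  L5  bus=[-]  L5: P0=E P1=I P2=I  mem[L5]=0
10. P2: load  L4  bus=[BusRd]  L4: P0=I P1=I P2=E  mem[L4]=40
11. P2: store L3 := 57  bus=[BusRdX,Flush]  L3: P0=I P1=I P2=M  mem[L3]=81
12. P2: load  L1  bus=[-]  L1: P0=I P1=I P2=M  mem[L1]=40
13. P2: store L4 := 47  bus=[-]  L4: P0=I P1=I P2=M  mem[L4]=40
14. P2: load  L4  bus=[-]  L4: P0=I P1=I P2=M  mem[L4]=40
15. P2: store L5 := 59  bus=[BusRdX]  L5: P0=I P1=I P2=M  mem[L5]=0
16. P0: load  L3  bus=[BusRd]  L3: P0=S P1=I P2=O  mem[L3]=81
17. P0: load  L6  bus=[BusRd]  L6: P0=S P1=I P2=S  mem[L6]=40
18. P2: load  L4  bus=[-]  L4: P0=I P1=I P2=M  mem[L4]=40

memory[L3] = 81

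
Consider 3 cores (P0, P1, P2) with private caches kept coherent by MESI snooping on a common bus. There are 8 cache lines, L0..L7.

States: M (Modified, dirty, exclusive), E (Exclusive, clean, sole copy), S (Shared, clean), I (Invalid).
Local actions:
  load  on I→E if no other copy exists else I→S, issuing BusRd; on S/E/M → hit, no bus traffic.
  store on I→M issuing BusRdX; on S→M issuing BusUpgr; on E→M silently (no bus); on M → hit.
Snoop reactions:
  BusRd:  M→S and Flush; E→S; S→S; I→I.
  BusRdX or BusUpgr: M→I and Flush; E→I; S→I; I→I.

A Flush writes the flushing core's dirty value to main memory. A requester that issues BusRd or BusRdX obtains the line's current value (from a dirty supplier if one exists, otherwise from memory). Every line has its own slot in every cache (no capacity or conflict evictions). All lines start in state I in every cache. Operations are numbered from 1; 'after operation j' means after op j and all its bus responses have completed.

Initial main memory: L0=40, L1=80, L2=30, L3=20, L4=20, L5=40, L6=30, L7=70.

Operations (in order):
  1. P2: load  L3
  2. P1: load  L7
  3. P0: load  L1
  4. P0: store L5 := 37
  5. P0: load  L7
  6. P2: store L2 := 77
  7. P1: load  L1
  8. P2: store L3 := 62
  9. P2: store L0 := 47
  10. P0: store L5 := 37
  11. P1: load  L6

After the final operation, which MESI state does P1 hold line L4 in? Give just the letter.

  op1 P2: load  L3 → I/I/E on L3; bus BusRd; mem=20
  op2 P1: load  L7 → I/E/I on L7; bus BusRd; mem=70
  op3 P0: load  L1 → E/I/I on L1; bus BusRd; mem=80
  op4 P0: store L5 := 37 → M/I/I on L5; bus BusRdX; mem=40
  op5 P0: load  L7 → S/S/I on L7; bus BusRd; mem=70
  op6 P2: store L2 := 77 → I/I/M on L2; bus BusRdX; mem=30
  op7 P1: load  L1 → S/S/I on L1; bus BusRd; mem=80
  op8 P2: store L3 := 62 → I/I/M on L3; bus (none); mem=20
  op9 P2: store L0 := 47 → I/I/M on L0; bus BusRdX; mem=40
  op10 P0: store L5 := 37 → M/I/I on L5; bus (none); mem=40
  op11 P1: load  L6 → I/E/I on L6; bus BusRd; mem=30

state = I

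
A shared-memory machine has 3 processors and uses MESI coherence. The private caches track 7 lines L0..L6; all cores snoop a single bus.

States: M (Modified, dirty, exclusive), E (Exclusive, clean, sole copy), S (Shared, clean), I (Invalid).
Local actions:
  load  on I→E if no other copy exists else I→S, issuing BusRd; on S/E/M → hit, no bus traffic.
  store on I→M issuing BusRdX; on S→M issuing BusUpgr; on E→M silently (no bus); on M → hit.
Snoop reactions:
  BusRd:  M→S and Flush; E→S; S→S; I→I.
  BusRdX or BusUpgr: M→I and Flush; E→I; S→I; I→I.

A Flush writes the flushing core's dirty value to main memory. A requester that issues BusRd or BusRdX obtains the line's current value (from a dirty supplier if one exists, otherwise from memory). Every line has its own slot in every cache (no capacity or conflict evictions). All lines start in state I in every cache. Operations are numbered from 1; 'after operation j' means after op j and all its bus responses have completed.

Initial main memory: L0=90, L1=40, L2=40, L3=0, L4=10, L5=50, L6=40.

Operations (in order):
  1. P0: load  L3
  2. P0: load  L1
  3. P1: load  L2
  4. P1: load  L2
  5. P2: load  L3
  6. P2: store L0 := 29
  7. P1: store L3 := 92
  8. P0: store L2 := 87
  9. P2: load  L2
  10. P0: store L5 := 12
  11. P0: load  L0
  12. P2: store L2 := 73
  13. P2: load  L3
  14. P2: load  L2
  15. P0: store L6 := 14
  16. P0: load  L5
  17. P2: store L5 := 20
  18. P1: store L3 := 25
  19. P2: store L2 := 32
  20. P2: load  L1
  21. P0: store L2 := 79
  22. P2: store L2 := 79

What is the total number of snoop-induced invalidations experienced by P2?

invalidations = 3

  op1 P0: load  L3 → E/I/I on L3; bus BusRd; mem=0
  op2 P0: load  L1 → E/I/I on L1; bus BusRd; mem=40
  op3 P1: load  L2 → I/E/I on L2; bus BusRd; mem=40
  op4 P1: load  L2 → I/E/I on L2; bus (none); mem=40
  op5 P2: load  L3 → S/I/S on L3; bus BusRd; mem=0
  op6 P2: store L0 := 29 → I/I/M on L0; bus BusRdX; mem=90
  op7 P1: store L3 := 92 → I/M/I on L3; bus BusRdX; mem=0
  op8 P0: store L2 := 87 → M/I/I on L2; bus BusRdX; mem=40
  op9 P2: load  L2 → S/I/S on L2; bus BusRd Flush; mem=87
  op10 P0: store L5 := 12 → M/I/I on L5; bus BusRdX; mem=50
  op11 P0: load  L0 → S/I/S on L0; bus BusRd Flush; mem=29
  op12 P2: store L2 := 73 → I/I/M on L2; bus BusUpgr; mem=87
  op13 P2: load  L3 → I/S/S on L3; bus BusRd Flush; mem=92
  op14 P2: load  L2 → I/I/M on L2; bus (none); mem=87
  op15 P0: store L6 := 14 → M/I/I on L6; bus BusRdX; mem=40
  op16 P0: load  L5 → M/I/I on L5; bus (none); mem=50
  op17 P2: store L5 := 20 → I/I/M on L5; bus BusRdX Flush; mem=12
  op18 P1: store L3 := 25 → I/M/I on L3; bus BusUpgr; mem=92
  op19 P2: store L2 := 32 → I/I/M on L2; bus (none); mem=87
  op20 P2: load  L1 → S/I/S on L1; bus BusRd; mem=40
  op21 P0: store L2 := 79 → M/I/I on L2; bus BusRdX Flush; mem=32
  op22 P2: store L2 := 79 → I/I/M on L2; bus BusRdX Flush; mem=79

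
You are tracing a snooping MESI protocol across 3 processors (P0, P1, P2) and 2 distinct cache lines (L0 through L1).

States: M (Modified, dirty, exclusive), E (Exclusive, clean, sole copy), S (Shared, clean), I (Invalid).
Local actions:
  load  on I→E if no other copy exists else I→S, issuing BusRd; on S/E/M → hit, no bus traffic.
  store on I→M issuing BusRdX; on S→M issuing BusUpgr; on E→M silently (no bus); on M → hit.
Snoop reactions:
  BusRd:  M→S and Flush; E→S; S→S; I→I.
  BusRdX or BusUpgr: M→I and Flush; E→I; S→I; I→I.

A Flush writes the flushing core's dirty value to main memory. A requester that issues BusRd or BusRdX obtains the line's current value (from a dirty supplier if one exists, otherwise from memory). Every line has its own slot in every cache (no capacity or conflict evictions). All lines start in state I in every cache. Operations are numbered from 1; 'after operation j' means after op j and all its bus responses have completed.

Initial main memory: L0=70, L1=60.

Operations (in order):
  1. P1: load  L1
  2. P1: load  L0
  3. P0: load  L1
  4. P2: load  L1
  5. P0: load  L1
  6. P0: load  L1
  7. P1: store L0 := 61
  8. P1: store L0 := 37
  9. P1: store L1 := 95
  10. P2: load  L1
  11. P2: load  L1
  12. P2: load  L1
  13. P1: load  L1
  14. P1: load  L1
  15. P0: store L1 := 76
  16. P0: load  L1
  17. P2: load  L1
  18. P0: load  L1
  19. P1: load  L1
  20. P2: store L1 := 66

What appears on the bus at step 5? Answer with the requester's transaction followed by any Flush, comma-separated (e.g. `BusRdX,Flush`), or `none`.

bus = none

1. P1: load  L1  bus=[BusRd]  L1: P0=I P1=E P2=I  mem[L1]=60
2. P1: load  L0  bus=[BusRd]  L0: P0=I P1=E P2=I  mem[L0]=70
3. P0: load  L1  bus=[BusRd]  L1: P0=S P1=S P2=I  mem[L1]=60
4. P2: load  L1  bus=[BusRd]  L1: P0=S P1=S P2=S  mem[L1]=60
5. P0: load  L1  bus=[-]  L1: P0=S P1=S P2=S  mem[L1]=60
6. P0: load  L1  bus=[-]  L1: P0=S P1=S P2=S  mem[L1]=60
7. P1: store L0 := 61  bus=[-]  L0: P0=I P1=M P2=I  mem[L0]=70
8. P1: store L0 := 37  bus=[-]  L0: P0=I P1=M P2=I  mem[L0]=70
9. P1: store L1 := 95  bus=[BusUpgr]  L1: P0=I P1=M P2=I  mem[L1]=60
10. P2: load  L1  bus=[BusRd,Flush]  L1: P0=I P1=S P2=S  mem[L1]=95
11. P2: load  L1  bus=[-]  L1: P0=I P1=S P2=S  mem[L1]=95
12. P2: load  L1  bus=[-]  L1: P0=I P1=S P2=S  mem[L1]=95
13. P1: load  L1  bus=[-]  L1: P0=I P1=S P2=S  mem[L1]=95
14. P1: load  L1  bus=[-]  L1: P0=I P1=S P2=S  mem[L1]=95
15. P0: store L1 := 76  bus=[BusRdX]  L1: P0=M P1=I P2=I  mem[L1]=95
16. P0: load  L1  bus=[-]  L1: P0=M P1=I P2=I  mem[L1]=95
17. P2: load  L1  bus=[BusRd,Flush]  L1: P0=S P1=I P2=S  mem[L1]=76
18. P0: load  L1  bus=[-]  L1: P0=S P1=I P2=S  mem[L1]=76
19. P1: load  L1  bus=[BusRd]  L1: P0=S P1=S P2=S  mem[L1]=76
20. P2: store L1 := 66  bus=[BusUpgr]  L1: P0=I P1=I P2=M  mem[L1]=76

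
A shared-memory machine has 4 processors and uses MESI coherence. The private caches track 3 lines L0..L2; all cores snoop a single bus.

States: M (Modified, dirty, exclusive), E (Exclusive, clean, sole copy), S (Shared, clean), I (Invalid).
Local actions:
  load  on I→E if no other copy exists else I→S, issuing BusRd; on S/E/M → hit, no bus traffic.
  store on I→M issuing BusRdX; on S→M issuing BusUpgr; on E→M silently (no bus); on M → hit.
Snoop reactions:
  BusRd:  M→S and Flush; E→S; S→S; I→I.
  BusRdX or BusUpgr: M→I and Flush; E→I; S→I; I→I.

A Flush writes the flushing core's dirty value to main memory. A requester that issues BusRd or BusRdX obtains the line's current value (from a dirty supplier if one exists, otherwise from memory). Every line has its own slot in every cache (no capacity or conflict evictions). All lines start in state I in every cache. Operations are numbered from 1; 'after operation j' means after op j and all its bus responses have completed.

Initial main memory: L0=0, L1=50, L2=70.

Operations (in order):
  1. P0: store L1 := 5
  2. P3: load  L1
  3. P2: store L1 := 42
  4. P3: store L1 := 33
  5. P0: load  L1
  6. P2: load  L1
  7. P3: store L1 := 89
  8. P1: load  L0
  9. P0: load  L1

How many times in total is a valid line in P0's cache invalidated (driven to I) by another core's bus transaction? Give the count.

invalidations = 2

  op1 P0: store L1 := 5 → M/I/I/I on L1; bus BusRdX; mem=50
  op2 P3: load  L1 → S/I/I/S on L1; bus BusRd Flush; mem=5
  op3 P2: store L1 := 42 → I/I/M/I on L1; bus BusRdX; mem=5
  op4 P3: store L1 := 33 → I/I/I/M on L1; bus BusRdX Flush; mem=42
  op5 P0: load  L1 → S/I/I/S on L1; bus BusRd Flush; mem=33
  op6 P2: load  L1 → S/I/S/S on L1; bus BusRd; mem=33
  op7 P3: store L1 := 89 → I/I/I/M on L1; bus BusUpgr; mem=33
  op8 P1: load  L0 → I/E/I/I on L0; bus BusRd; mem=0
  op9 P0: load  L1 → S/I/I/S on L1; bus BusRd Flush; mem=89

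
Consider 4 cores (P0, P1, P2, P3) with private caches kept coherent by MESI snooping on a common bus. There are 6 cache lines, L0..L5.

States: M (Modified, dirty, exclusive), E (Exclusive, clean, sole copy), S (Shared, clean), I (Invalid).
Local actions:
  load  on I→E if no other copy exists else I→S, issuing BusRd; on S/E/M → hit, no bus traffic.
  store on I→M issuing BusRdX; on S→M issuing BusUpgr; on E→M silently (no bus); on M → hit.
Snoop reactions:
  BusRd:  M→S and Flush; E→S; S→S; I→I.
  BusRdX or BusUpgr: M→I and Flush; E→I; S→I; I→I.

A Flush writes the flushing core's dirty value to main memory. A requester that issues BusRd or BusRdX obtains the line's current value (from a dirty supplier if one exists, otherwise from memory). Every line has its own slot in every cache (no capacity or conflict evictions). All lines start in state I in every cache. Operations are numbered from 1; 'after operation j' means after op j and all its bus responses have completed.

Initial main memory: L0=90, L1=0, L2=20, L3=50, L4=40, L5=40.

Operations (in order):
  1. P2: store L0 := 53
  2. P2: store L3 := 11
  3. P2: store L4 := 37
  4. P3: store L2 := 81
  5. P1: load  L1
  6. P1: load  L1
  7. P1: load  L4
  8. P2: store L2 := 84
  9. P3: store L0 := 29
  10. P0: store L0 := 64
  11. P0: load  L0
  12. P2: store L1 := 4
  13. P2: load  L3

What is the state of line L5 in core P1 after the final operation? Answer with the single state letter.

state = I

1. P2: store L0 := 53  bus=[BusRdX]  L0: P0=I P1=I P2=M P3=I  mem[L0]=90
2. P2: store L3 := 11  bus=[BusRdX]  L3: P0=I P1=I P2=M P3=I  mem[L3]=50
3. P2: store L4 := 37  bus=[BusRdX]  L4: P0=I P1=I P2=M P3=I  mem[L4]=40
4. P3: store L2 := 81  bus=[BusRdX]  L2: P0=I P1=I P2=I P3=M  mem[L2]=20
5. P1: load  L1  bus=[BusRd]  L1: P0=I P1=E P2=I P3=I  mem[L1]=0
6. P1: load  L1  bus=[-]  L1: P0=I P1=E P2=I P3=I  mem[L1]=0
7. P1: load  L4  bus=[BusRd,Flush]  L4: P0=I P1=S P2=S P3=I  mem[L4]=37
8. P2: store L2 := 84  bus=[BusRdX,Flush]  L2: P0=I P1=I P2=M P3=I  mem[L2]=81
9. P3: store L0 := 29  bus=[BusRdX,Flush]  L0: P0=I P1=I P2=I P3=M  mem[L0]=53
10. P0: store L0 := 64  bus=[BusRdX,Flush]  L0: P0=M P1=I P2=I P3=I  mem[L0]=29
11. P0: load  L0  bus=[-]  L0: P0=M P1=I P2=I P3=I  mem[L0]=29
12. P2: store L1 := 4  bus=[BusRdX]  L1: P0=I P1=I P2=M P3=I  mem[L1]=0
13. P2: load  L3  bus=[-]  L3: P0=I P1=I P2=M P3=I  mem[L3]=50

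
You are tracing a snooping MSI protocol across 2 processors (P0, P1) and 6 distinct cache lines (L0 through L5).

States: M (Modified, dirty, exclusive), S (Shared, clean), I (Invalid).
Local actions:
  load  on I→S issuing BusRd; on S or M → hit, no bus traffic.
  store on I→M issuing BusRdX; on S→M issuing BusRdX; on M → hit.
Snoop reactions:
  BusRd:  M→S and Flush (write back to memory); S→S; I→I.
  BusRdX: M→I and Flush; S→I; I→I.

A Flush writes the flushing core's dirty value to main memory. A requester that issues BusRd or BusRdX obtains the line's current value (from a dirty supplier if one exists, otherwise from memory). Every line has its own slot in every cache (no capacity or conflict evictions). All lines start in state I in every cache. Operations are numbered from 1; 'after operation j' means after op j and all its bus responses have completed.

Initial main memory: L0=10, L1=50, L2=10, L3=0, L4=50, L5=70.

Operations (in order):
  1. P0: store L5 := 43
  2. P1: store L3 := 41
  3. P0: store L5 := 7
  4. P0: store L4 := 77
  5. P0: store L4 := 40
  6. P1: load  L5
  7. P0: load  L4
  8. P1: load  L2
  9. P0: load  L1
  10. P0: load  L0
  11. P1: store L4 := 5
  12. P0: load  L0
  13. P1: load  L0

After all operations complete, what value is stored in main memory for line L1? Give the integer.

memory[L1] = 50

  op1 P0: store L5 := 43 → M/I on L5; bus BusRdX; mem=70
  op2 P1: store L3 := 41 → I/M on L3; bus BusRdX; mem=0
  op3 P0: store L5 := 7 → M/I on L5; bus (none); mem=70
  op4 P0: store L4 := 77 → M/I on L4; bus BusRdX; mem=50
  op5 P0: store L4 := 40 → M/I on L4; bus (none); mem=50
  op6 P1: load  L5 → S/S on L5; bus BusRd Flush; mem=7
  op7 P0: load  L4 → M/I on L4; bus (none); mem=50
  op8 P1: load  L2 → I/S on L2; bus BusRd; mem=10
  op9 P0: load  L1 → S/I on L1; bus BusRd; mem=50
  op10 P0: load  L0 → S/I on L0; bus BusRd; mem=10
  op11 P1: store L4 := 5 → I/M on L4; bus BusRdX Flush; mem=40
  op12 P0: load  L0 → S/I on L0; bus (none); mem=10
  op13 P1: load  L0 → S/S on L0; bus BusRd; mem=10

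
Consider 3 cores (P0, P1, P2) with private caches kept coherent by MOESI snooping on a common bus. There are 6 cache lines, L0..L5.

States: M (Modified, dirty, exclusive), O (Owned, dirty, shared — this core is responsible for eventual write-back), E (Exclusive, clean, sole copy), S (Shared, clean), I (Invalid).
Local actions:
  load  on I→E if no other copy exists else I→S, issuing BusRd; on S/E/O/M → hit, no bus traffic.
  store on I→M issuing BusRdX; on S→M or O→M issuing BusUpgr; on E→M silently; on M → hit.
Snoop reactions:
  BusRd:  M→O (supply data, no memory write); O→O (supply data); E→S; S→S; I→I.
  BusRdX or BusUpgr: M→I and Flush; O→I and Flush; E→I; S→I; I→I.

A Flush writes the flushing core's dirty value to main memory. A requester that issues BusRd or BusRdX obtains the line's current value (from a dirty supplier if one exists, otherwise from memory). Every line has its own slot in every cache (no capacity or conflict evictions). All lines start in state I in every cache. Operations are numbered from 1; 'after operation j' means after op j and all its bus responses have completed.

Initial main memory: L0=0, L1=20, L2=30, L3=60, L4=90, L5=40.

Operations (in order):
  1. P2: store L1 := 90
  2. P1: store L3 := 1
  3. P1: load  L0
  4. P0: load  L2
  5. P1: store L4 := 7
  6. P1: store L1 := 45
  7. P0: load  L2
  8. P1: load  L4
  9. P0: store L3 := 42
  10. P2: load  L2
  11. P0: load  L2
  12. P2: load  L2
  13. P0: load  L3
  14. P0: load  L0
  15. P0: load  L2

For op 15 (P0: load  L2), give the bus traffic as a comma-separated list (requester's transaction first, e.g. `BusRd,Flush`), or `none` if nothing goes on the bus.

bus = none

  op1 P2: store L1 := 90 → I/I/M on L1; bus BusRdX; mem=20
  op2 P1: store L3 := 1 → I/M/I on L3; bus BusRdX; mem=60
  op3 P1: load  L0 → I/E/I on L0; bus BusRd; mem=0
  op4 P0: load  L2 → E/I/I on L2; bus BusRd; mem=30
  op5 P1: store L4 := 7 → I/M/I on L4; bus BusRdX; mem=90
  op6 P1: store L1 := 45 → I/M/I on L1; bus BusRdX Flush; mem=90
  op7 P0: load  L2 → E/I/I on L2; bus (none); mem=30
  op8 P1: load  L4 → I/M/I on L4; bus (none); mem=90
  op9 P0: store L3 := 42 → M/I/I on L3; bus BusRdX Flush; mem=1
  op10 P2: load  L2 → S/I/S on L2; bus BusRd; mem=30
  op11 P0: load  L2 → S/I/S on L2; bus (none); mem=30
  op12 P2: load  L2 → S/I/S on L2; bus (none); mem=30
  op13 P0: load  L3 → M/I/I on L3; bus (none); mem=1
  op14 P0: load  L0 → S/S/I on L0; bus BusRd; mem=0
  op15 P0: load  L2 → S/I/S on L2; bus (none); mem=30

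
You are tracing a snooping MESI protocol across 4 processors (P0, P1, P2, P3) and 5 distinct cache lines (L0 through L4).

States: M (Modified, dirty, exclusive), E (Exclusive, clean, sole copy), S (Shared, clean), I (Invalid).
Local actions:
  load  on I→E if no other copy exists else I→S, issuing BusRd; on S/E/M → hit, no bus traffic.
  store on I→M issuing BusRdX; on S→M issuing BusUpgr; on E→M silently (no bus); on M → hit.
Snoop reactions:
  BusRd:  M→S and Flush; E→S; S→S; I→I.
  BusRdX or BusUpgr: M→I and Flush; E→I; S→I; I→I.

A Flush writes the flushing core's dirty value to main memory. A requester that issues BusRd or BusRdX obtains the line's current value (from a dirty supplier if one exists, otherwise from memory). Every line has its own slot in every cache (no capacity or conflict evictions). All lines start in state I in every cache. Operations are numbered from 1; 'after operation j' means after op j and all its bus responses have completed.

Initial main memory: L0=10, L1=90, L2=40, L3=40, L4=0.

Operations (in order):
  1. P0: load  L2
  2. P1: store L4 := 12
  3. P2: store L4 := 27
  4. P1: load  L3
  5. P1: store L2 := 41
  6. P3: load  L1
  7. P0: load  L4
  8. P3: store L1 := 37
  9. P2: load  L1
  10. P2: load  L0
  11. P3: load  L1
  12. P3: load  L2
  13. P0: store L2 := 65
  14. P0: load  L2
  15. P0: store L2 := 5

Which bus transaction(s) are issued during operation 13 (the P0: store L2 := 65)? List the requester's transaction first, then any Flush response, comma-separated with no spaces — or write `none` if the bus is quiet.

bus = BusRdX

1. P0: load  L2  bus=[BusRd]  L2: P0=E P1=I P2=I P3=I  mem[L2]=40
2. P1: store L4 := 12  bus=[BusRdX]  L4: P0=I P1=M P2=I P3=I  mem[L4]=0
3. P2: store L4 := 27  bus=[BusRdX,Flush]  L4: P0=I P1=I P2=M P3=I  mem[L4]=12
4. P1: load  L3  bus=[BusRd]  L3: P0=I P1=E P2=I P3=I  mem[L3]=40
5. P1: store L2 := 41  bus=[BusRdX]  L2: P0=I P1=M P2=I P3=I  mem[L2]=40
6. P3: load  L1  bus=[BusRd]  L1: P0=I P1=I P2=I P3=E  mem[L1]=90
7. P0: load  L4  bus=[BusRd,Flush]  L4: P0=S P1=I P2=S P3=I  mem[L4]=27
8. P3: store L1 := 37  bus=[-]  L1: P0=I P1=I P2=I P3=M  mem[L1]=90
9. P2: load  L1  bus=[BusRd,Flush]  L1: P0=I P1=I P2=S P3=S  mem[L1]=37
10. P2: load  L0  bus=[BusRd]  L0: P0=I P1=I P2=E P3=I  mem[L0]=10
11. P3: load  L1  bus=[-]  L1: P0=I P1=I P2=S P3=S  mem[L1]=37
12. P3: load  L2  bus=[BusRd,Flush]  L2: P0=I P1=S P2=I P3=S  mem[L2]=41
13. P0: store L2 := 65  bus=[BusRdX]  L2: P0=M P1=I P2=I P3=I  mem[L2]=41
14. P0: load  L2  bus=[-]  L2: P0=M P1=I P2=I P3=I  mem[L2]=41
15. P0: store L2 := 5  bus=[-]  L2: P0=M P1=I P2=I P3=I  mem[L2]=41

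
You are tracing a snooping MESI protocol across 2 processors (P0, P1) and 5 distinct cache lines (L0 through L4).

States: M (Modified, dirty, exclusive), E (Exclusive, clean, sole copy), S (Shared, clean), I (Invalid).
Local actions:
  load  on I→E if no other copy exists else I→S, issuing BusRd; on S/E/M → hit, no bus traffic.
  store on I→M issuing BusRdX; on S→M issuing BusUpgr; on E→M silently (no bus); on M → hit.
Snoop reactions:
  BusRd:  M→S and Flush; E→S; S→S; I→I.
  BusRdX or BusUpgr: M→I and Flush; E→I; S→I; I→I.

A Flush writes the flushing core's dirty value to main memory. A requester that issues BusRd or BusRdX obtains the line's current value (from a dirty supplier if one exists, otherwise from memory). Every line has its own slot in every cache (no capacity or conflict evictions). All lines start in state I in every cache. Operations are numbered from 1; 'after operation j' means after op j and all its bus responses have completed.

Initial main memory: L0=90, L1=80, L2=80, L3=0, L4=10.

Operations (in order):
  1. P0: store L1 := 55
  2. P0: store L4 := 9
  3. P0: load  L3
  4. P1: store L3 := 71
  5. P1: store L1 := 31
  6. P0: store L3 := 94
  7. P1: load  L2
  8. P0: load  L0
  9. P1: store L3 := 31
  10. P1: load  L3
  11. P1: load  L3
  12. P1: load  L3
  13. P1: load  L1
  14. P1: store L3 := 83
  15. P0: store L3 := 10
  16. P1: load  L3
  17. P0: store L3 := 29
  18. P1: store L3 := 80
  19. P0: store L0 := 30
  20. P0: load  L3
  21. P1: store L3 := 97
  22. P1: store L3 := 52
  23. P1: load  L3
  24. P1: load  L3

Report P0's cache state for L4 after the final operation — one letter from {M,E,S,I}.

state = M

[1] P0: store L1 := 55 | P0:M(55), P1:I | bus: BusRdX
[2] P0: store L4 := 9 | P0:M(9), P1:I | bus: BusRdX
[3] P0: load  L3 | P0:E(0), P1:I | bus: BusRd
[4] P1: store L3 := 71 | P0:I, P1:M(71) | bus: BusRdX
[5] P1: store L1 := 31 | P0:I, P1:M(31) | bus: BusRdX,Flush
[6] P0: store L3 := 94 | P0:M(94), P1:I | bus: BusRdX,Flush
[7] P1: load  L2 | P0:I, P1:E(80) | bus: BusRd
[8] P0: load  L0 | P0:E(90), P1:I | bus: BusRd
[9] P1: store L3 := 31 | P0:I, P1:M(31) | bus: BusRdX,Flush
[10] P1: load  L3 | P0:I, P1:M(31) | bus: none
[11] P1: load  L3 | P0:I, P1:M(31) | bus: none
[12] P1: load  L3 | P0:I, P1:M(31) | bus: none
[13] P1: load  L1 | P0:I, P1:M(31) | bus: none
[14] P1: store L3 := 83 | P0:I, P1:M(83) | bus: none
[15] P0: store L3 := 10 | P0:M(10), P1:I | bus: BusRdX,Flush
[16] P1: load  L3 | P0:S(10), P1:S(10) | bus: BusRd,Flush
[17] P0: store L3 := 29 | P0:M(29), P1:I | bus: BusUpgr
[18] P1: store L3 := 80 | P0:I, P1:M(80) | bus: BusRdX,Flush
[19] P0: store L0 := 30 | P0:M(30), P1:I | bus: none
[20] P0: load  L3 | P0:S(80), P1:S(80) | bus: BusRd,Flush
[21] P1: store L3 := 97 | P0:I, P1:M(97) | bus: BusUpgr
[22] P1: store L3 := 52 | P0:I, P1:M(52) | bus: none
[23] P1: load  L3 | P0:I, P1:M(52) | bus: none
[24] P1: load  L3 | P0:I, P1:M(52) | bus: none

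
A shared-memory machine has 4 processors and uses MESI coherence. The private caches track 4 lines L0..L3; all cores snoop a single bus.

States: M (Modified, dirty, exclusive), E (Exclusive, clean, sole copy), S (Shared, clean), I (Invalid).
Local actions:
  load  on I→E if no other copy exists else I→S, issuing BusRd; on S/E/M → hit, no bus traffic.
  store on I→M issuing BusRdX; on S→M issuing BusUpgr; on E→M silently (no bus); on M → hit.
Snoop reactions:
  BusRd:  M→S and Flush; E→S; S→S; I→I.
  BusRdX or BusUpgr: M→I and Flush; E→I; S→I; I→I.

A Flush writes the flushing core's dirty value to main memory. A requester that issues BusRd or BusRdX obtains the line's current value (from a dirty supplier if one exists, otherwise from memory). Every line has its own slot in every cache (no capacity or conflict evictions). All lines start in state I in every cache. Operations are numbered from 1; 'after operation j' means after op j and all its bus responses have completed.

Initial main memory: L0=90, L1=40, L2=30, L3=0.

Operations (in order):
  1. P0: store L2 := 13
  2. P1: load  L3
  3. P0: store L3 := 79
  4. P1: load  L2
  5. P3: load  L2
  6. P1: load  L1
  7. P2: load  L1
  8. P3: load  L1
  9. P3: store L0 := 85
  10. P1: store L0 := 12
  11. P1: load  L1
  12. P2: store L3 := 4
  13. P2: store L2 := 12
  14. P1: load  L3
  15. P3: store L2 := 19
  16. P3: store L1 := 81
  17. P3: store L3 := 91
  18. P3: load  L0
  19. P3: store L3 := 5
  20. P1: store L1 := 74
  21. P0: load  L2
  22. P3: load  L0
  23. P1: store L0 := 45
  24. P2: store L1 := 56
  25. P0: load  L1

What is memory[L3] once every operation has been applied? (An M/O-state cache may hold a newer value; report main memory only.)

[1] P0: store L2 := 13 | P0:M(13), P1:I, P2:I, P3:I | bus: BusRdX
[2] P1: load  L3 | P0:I, P1:E(0), P2:I, P3:I | bus: BusRd
[3] P0: store L3 := 79 | P0:M(79), P1:I, P2:I, P3:I | bus: BusRdX
[4] P1: load  L2 | P0:S(13), P1:S(13), P2:I, P3:I | bus: BusRd,Flush
[5] P3: load  L2 | P0:S(13), P1:S(13), P2:I, P3:S(13) | bus: BusRd
[6] P1: load  L1 | P0:I, P1:E(40), P2:I, P3:I | bus: BusRd
[7] P2: load  L1 | P0:I, P1:S(40), P2:S(40), P3:I | bus: BusRd
[8] P3: load  L1 | P0:I, P1:S(40), P2:S(40), P3:S(40) | bus: BusRd
[9] P3: store L0 := 85 | P0:I, P1:I, P2:I, P3:M(85) | bus: BusRdX
[10] P1: store L0 := 12 | P0:I, P1:M(12), P2:I, P3:I | bus: BusRdX,Flush
[11] P1: load  L1 | P0:I, P1:S(40), P2:S(40), P3:S(40) | bus: none
[12] P2: store L3 := 4 | P0:I, P1:I, P2:M(4), P3:I | bus: BusRdX,Flush
[13] P2: store L2 := 12 | P0:I, P1:I, P2:M(12), P3:I | bus: BusRdX
[14] P1: load  L3 | P0:I, P1:S(4), P2:S(4), P3:I | bus: BusRd,Flush
[15] P3: store L2 := 19 | P0:I, P1:I, P2:I, P3:M(19) | bus: BusRdX,Flush
[16] P3: store L1 := 81 | P0:I, P1:I, P2:I, P3:M(81) | bus: BusUpgr
[17] P3: store L3 := 91 | P0:I, P1:I, P2:I, P3:M(91) | bus: BusRdX
[18] P3: load  L0 | P0:I, P1:S(12), P2:I, P3:S(12) | bus: BusRd,Flush
[19] P3: store L3 := 5 | P0:I, P1:I, P2:I, P3:M(5) | bus: none
[20] P1: store L1 := 74 | P0:I, P1:M(74), P2:I, P3:I | bus: BusRdX,Flush
[21] P0: load  L2 | P0:S(19), P1:I, P2:I, P3:S(19) | bus: BusRd,Flush
[22] P3: load  L0 | P0:I, P1:S(12), P2:I, P3:S(12) | bus: none
[23] P1: store L0 := 45 | P0:I, P1:M(45), P2:I, P3:I | bus: BusUpgr
[24] P2: store L1 := 56 | P0:I, P1:I, P2:M(56), P3:I | bus: BusRdX,Flush
[25] P0: load  L1 | P0:S(56), P1:I, P2:S(56), P3:I | bus: BusRd,Flush

memory[L3] = 4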